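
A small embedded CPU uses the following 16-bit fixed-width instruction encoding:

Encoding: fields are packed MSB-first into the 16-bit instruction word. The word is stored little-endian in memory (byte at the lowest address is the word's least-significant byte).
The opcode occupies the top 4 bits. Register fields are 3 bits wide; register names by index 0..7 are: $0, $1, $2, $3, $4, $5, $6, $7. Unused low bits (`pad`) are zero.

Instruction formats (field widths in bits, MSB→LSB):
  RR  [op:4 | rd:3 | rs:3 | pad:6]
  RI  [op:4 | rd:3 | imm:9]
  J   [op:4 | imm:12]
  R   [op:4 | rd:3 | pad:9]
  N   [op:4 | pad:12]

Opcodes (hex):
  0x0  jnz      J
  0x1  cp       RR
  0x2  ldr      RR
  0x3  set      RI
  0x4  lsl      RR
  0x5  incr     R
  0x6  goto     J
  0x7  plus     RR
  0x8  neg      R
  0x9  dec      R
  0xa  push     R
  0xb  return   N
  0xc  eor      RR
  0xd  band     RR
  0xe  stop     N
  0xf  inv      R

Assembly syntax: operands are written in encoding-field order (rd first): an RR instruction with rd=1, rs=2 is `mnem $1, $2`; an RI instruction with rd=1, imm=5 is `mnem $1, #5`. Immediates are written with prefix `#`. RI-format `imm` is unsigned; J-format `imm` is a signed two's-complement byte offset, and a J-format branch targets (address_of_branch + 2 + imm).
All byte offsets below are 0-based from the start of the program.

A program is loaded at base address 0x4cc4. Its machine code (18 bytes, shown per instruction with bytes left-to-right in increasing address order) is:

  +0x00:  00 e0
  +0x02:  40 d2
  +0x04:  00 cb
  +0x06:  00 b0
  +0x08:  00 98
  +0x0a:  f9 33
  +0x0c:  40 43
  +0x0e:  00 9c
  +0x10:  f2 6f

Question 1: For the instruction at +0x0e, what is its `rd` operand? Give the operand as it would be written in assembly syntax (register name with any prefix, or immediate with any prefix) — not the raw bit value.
+0x0e: 00 9c ⇒ word 0x9c00 (little)
  op=0x9c00>>12=0x9 ⇒ dec (R)
  rd: (w>>9)&0x7=0x6 → $6

$6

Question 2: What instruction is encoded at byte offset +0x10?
goto #-14

[10] f2 6f → 0x6ff2
  op=0x6ff2>>12=0x6 ⇒ goto (J)
  [11:0] imm=4082 (s12→-14) = #-14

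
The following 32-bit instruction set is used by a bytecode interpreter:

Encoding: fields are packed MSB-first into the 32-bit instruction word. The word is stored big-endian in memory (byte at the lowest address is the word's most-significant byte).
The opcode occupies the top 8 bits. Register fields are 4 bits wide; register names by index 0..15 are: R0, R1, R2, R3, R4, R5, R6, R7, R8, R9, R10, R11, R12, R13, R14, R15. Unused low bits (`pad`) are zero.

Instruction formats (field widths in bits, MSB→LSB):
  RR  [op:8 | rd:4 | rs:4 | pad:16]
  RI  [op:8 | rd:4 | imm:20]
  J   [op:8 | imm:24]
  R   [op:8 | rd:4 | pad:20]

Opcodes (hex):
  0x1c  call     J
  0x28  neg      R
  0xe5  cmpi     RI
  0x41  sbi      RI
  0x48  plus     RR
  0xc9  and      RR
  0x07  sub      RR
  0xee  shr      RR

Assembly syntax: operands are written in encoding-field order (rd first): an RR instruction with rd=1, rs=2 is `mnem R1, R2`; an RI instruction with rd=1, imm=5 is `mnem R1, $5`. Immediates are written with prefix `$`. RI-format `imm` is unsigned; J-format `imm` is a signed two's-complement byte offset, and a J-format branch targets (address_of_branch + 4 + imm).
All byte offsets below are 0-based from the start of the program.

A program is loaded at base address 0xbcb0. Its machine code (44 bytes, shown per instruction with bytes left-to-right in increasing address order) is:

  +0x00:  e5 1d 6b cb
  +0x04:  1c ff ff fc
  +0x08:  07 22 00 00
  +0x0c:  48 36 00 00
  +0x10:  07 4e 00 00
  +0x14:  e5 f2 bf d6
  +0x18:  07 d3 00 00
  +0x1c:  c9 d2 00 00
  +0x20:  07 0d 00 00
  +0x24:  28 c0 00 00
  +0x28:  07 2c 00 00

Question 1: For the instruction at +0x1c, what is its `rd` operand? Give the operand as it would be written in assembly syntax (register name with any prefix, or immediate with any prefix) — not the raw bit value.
R13

@+1c  big-endian(c9 d2 00 00) = 0xc9d20000
  op=0xc9d20000>>24=0xc9 ⇒ and (RR)
  rd@[23:20]=0xd ⇒ R13
  rs@[19:16]=0x2 ⇒ R2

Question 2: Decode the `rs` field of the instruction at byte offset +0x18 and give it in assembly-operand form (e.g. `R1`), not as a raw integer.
off 0x18: read 07 d3 00 00 as big → 0x07d30000
  opcode bits[31:24]=0x7: sub/RR
  rd@[23:20]=0xd ⇒ R13
  rs@[19:16]=0x3 ⇒ R3

R3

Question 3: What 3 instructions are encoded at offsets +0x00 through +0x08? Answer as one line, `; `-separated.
[00] e5 1d 6b cb → 0xe51d6bcb
  opcode bits[31:24]=0xe5: cmpi/RI
  rd@[23:20]=0x1 ⇒ R1
  imm@[19:0]=0xd6bcb ⇒ $879563
[04] 1c ff ff fc → 0x1cfffffc
  opcode bits[31:24]=0x1c: call/J
  imm@[23:0]=0xfffffc (s24→-4) ⇒ $-4
[08] 07 22 00 00 → 0x07220000
  opcode bits[31:24]=0x7: sub/RR
  rd@[23:20]=0x2 ⇒ R2
  rs@[19:16]=0x2 ⇒ R2

cmpi R1, $879563; call $-4; sub R2, R2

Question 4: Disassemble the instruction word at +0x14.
cmpi R15, $180182

[14] e5 f2 bf d6 → 0xe5f2bfd6
  top 8b → 0xe5 → cmpi [RI]
  [23:20] rd=15 = R15
  [19:0] imm=180182 = $180182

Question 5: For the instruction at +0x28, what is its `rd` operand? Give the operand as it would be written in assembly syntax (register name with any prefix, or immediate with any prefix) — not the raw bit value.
@+28  big-endian(07 2c 00 00) = 0x072c0000
  opcode bits[31:24]=0x7: sub/RR
  [23:20] rd=2 = R2
  [19:16] rs=12 = R12

R2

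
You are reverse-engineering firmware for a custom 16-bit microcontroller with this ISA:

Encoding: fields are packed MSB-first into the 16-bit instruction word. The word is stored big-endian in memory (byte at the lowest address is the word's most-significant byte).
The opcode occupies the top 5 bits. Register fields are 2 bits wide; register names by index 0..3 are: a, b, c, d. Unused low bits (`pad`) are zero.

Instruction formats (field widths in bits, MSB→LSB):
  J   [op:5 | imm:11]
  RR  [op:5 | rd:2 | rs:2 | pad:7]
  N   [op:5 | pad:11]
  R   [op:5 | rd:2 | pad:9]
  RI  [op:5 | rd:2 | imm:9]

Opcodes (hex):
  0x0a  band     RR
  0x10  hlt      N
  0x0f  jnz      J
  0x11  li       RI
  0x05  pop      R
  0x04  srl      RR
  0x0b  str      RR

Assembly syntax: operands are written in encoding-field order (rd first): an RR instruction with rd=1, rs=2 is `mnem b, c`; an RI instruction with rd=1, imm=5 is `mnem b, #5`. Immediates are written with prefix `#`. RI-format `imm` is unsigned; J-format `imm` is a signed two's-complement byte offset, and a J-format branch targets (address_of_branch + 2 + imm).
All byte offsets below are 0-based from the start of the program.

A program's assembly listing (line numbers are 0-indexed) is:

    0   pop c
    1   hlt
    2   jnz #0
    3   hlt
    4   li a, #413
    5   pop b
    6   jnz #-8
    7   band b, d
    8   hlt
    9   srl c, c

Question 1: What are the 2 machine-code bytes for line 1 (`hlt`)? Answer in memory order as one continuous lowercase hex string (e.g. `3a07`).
line 1 (hlt): pack op=0x10:5|pad=0:11 = 0x8000; big→ 80 00

8000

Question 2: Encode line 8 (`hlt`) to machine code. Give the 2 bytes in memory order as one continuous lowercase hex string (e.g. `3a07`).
8000

line 8 (hlt): pack op=0x10:5|pad=0:11 = 0x8000; big→ 80 00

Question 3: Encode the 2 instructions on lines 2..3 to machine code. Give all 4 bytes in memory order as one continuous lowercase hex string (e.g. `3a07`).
L2: jnz op=0xf:5|imm=0:11 ⇒ 0x7800 ⇒ big 78 00
L3: hlt op=0x10:5|pad=0:11 ⇒ 0x8000 ⇒ big 80 00

78008000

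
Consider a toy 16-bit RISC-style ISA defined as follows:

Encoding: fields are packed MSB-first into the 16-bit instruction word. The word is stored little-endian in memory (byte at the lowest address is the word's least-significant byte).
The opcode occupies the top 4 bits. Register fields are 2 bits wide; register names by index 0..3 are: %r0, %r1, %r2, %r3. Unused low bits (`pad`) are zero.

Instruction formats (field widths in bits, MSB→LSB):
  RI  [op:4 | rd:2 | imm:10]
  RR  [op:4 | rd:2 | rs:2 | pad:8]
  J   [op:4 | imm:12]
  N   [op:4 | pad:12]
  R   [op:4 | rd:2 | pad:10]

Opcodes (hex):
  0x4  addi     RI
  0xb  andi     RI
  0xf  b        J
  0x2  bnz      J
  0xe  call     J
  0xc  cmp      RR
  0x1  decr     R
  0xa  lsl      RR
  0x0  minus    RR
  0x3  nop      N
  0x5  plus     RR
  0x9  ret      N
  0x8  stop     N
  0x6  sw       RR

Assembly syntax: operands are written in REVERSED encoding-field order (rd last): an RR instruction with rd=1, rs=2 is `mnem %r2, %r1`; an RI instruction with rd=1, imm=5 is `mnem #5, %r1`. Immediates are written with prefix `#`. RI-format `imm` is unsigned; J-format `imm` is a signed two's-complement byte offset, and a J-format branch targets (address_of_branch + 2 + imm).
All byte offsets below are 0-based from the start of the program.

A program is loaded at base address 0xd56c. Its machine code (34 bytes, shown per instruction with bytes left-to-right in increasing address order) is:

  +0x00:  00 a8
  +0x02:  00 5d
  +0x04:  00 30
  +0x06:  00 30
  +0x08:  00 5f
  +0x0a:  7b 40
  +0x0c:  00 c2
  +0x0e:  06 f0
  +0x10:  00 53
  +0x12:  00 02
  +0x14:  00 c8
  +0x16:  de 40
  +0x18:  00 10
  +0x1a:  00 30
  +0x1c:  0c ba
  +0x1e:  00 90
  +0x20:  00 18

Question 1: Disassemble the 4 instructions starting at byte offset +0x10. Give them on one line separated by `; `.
plus %r3, %r0; minus %r2, %r0; cmp %r0, %r2; addi #222, %r0

off 0x10: read 00 53 as little → 0x5300
  opcode bits[15:12]=0x5: plus/RR
  rd@[11:10]=0x0 ⇒ %r0
  rs@[9:8]=0x3 ⇒ %r3
off 0x12: read 00 02 as little → 0x0200
  opcode bits[15:12]=0x0: minus/RR
  rd@[11:10]=0x0 ⇒ %r0
  rs@[9:8]=0x2 ⇒ %r2
off 0x14: read 00 c8 as little → 0xc800
  opcode bits[15:12]=0xc: cmp/RR
  rd@[11:10]=0x2 ⇒ %r2
  rs@[9:8]=0x0 ⇒ %r0
off 0x16: read de 40 as little → 0x40de
  opcode bits[15:12]=0x4: addi/RI
  rd@[11:10]=0x0 ⇒ %r0
  imm@[9:0]=0xde ⇒ #222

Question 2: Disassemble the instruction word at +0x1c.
+0x1c: 0c ba ⇒ word 0xba0c (little)
  opcode bits[15:12]=0xb: andi/RI
  rd: (w>>10)&0x3=0x2 → %r2
  imm: (w>>0)&0x3ff=0x20c → #524

andi #524, %r2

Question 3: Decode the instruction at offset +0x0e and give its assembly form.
b #6

[0e] 06 f0 → 0xf006
  op=0xf006>>12=0xf ⇒ b (J)
  imm: (w>>0)&0xfff=0x6 → #6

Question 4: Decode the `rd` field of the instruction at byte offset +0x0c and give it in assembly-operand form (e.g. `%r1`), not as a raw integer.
off 0x0c: read 00 c2 as little → 0xc200
  opcode bits[15:12]=0xc: cmp/RR
  rd: (w>>10)&0x3=0x0 → %r0
  rs: (w>>8)&0x3=0x2 → %r2

%r0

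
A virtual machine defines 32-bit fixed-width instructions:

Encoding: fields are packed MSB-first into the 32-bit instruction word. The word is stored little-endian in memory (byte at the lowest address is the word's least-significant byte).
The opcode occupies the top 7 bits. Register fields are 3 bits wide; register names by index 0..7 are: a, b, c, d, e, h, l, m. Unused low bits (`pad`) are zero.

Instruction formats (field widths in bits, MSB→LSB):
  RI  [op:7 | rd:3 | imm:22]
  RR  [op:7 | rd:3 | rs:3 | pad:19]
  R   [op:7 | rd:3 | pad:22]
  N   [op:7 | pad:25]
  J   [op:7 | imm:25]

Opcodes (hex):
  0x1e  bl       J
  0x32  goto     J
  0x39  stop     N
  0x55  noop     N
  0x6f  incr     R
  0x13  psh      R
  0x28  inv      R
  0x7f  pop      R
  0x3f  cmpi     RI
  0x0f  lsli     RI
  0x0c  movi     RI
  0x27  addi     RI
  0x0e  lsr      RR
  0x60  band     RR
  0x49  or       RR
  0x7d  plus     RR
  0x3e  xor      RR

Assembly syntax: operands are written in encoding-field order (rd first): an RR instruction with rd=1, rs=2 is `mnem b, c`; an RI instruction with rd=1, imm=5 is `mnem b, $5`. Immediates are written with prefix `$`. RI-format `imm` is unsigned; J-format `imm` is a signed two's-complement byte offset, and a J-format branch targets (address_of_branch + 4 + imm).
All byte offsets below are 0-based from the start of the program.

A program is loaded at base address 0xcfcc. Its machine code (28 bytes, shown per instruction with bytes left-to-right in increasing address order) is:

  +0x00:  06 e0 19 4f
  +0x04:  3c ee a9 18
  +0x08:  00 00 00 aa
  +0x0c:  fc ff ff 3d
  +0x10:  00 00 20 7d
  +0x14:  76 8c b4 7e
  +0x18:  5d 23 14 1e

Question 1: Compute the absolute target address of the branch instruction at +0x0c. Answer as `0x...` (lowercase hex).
0xcfd8

off 0x0c: read fc ff ff 3d as little → 0x3dfffffc
  op=0x3dfffffc>>25=0x1e ⇒ bl (J)
  [24:0] imm=33554428 (s25→-4) = $-4
  target = base 0xcfcc + off 0x0c + 4 + imm -4 = 0xcfd8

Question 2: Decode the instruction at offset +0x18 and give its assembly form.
off 0x18: read 5d 23 14 1e as little → 0x1e14235d
  opcode bits[31:25]=0xf: lsli/RI
  rd: (w>>22)&0x7=0x0 → a
  imm: (w>>0)&0x3fffff=0x14235d → $1319773

lsli a, $1319773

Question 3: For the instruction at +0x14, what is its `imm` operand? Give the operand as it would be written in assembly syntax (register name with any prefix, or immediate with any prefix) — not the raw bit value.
[14] 76 8c b4 7e → 0x7eb48c76
  op=0x7eb48c76>>25=0x3f ⇒ cmpi (RI)
  rd@[24:22]=0x2 ⇒ c
  imm@[21:0]=0x348c76 ⇒ $3443830

$3443830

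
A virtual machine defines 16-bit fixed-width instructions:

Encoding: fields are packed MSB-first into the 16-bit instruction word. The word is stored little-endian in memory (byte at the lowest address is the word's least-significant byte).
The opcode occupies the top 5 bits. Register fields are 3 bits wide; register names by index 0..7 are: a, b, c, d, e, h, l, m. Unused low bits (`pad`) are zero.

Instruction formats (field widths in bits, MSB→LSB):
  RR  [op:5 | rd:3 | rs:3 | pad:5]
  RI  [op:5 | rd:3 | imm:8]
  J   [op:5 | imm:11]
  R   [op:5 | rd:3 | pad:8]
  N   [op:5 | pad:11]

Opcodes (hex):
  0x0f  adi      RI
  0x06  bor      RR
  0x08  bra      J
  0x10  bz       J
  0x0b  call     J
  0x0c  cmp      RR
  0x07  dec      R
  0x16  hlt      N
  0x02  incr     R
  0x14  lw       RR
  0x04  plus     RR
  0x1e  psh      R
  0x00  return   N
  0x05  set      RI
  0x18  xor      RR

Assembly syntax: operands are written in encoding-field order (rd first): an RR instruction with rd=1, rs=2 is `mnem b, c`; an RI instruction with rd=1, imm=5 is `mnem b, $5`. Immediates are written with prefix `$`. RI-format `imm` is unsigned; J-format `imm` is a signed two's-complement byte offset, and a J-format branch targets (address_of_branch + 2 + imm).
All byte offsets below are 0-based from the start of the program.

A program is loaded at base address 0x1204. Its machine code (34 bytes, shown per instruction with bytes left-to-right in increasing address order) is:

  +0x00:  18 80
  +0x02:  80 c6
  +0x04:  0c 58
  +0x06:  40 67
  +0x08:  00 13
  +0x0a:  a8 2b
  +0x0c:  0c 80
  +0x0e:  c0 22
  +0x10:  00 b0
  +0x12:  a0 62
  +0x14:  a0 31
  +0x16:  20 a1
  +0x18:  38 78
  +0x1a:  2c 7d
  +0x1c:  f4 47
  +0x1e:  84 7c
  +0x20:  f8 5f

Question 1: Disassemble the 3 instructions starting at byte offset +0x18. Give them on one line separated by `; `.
adi a, $56; adi h, $44; bra $-12

+0x18: 38 78 ⇒ word 0x7838 (little)
  top 5b → 0xf → adi [RI]
  rd: (w>>8)&0x7=0x0 → a
  imm: (w>>0)&0xff=0x38 → $56
+0x1a: 2c 7d ⇒ word 0x7d2c (little)
  top 5b → 0xf → adi [RI]
  rd: (w>>8)&0x7=0x5 → h
  imm: (w>>0)&0xff=0x2c → $44
+0x1c: f4 47 ⇒ word 0x47f4 (little)
  top 5b → 0x8 → bra [J]
  imm: (w>>0)&0x7ff=0x7f4 (s11→-12) → $-12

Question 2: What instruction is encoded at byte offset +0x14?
bor b, h

@+14  little-endian(a0 31) = 0x31a0
  opcode bits[15:11]=0x6: bor/RR
  rd@[10:8]=0x1 ⇒ b
  rs@[7:5]=0x5 ⇒ h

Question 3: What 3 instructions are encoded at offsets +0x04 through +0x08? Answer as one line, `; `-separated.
call $12; cmp m, c; incr d

+0x04: 0c 58 ⇒ word 0x580c (little)
  top 5b → 0xb → call [J]
  imm: (w>>0)&0x7ff=0xc → $12
+0x06: 40 67 ⇒ word 0x6740 (little)
  top 5b → 0xc → cmp [RR]
  rd: (w>>8)&0x7=0x7 → m
  rs: (w>>5)&0x7=0x2 → c
+0x08: 00 13 ⇒ word 0x1300 (little)
  top 5b → 0x2 → incr [R]
  rd: (w>>8)&0x7=0x3 → d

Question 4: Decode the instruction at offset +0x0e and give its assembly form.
@+0e  little-endian(c0 22) = 0x22c0
  op=0x22c0>>11=0x4 ⇒ plus (RR)
  [10:8] rd=2 = c
  [7:5] rs=6 = l

plus c, l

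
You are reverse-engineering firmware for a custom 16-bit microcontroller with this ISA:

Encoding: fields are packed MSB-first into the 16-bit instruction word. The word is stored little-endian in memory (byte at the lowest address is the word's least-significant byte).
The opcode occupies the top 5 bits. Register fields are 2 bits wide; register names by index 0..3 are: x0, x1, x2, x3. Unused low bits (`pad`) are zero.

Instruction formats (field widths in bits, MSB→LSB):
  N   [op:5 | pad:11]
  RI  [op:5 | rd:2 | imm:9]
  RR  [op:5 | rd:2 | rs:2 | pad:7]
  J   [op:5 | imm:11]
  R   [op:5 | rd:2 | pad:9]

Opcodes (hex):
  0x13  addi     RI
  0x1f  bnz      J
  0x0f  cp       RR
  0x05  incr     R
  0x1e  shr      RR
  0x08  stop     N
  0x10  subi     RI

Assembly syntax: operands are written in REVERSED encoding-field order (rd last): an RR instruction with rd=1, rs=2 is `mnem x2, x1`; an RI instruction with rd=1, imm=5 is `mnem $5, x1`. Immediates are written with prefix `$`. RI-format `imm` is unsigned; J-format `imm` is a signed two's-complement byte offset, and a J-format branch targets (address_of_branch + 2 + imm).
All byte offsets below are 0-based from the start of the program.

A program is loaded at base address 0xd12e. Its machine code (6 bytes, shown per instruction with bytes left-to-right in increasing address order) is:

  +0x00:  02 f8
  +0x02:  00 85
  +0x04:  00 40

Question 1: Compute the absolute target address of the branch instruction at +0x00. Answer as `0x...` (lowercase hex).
@+00  little-endian(02 f8) = 0xf802
  opcode bits[15:11]=0x1f: bnz/J
  imm: (w>>0)&0x7ff=0x2 → $2
  target = base 0xd12e + off 0x00 + 2 + imm 2 = 0xd132

0xd132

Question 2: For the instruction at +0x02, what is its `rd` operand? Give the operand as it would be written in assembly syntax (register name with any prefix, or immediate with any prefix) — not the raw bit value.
@+02  little-endian(00 85) = 0x8500
  top 5b → 0x10 → subi [RI]
  [10:9] rd=2 = x2
  [8:0] imm=256 = $256

x2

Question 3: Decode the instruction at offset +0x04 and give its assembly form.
off 0x04: read 00 40 as little → 0x4000
  opcode bits[15:11]=0x8: stop/N

stop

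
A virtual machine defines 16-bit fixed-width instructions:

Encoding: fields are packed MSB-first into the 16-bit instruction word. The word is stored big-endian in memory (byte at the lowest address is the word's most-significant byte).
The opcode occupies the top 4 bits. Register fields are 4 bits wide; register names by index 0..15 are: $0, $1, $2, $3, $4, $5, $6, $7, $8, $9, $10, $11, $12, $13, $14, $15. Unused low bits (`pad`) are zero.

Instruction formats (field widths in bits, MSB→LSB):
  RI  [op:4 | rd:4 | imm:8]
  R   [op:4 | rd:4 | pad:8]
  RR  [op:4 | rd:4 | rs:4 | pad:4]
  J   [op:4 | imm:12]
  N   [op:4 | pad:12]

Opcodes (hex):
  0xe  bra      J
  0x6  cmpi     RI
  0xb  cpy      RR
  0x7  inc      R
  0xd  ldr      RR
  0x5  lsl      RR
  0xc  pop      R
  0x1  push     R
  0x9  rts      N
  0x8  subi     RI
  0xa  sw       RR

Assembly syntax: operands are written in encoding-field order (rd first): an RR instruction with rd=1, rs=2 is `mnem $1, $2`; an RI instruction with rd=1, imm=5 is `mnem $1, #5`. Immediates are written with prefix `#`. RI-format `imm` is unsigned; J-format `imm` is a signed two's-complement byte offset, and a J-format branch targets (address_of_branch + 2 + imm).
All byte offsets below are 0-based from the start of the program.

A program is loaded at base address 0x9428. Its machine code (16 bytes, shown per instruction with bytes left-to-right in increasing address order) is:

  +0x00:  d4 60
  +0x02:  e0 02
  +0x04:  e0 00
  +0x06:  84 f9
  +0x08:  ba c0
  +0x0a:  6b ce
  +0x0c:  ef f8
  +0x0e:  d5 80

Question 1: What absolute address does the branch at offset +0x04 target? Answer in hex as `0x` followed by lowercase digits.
0x942e

[04] e0 00 → 0xe000
  opcode bits[15:12]=0xe: bra/J
  imm@[11:0]=0x0 ⇒ #0
  target = base 0x9428 + off 0x04 + 2 + imm 0 = 0x942e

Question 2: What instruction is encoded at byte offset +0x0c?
bra #-8

[0c] ef f8 → 0xeff8
  op=0xeff8>>12=0xe ⇒ bra (J)
  imm: (w>>0)&0xfff=0xff8 (s12→-8) → #-8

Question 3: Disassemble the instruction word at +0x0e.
@+0e  big-endian(d5 80) = 0xd580
  opcode bits[15:12]=0xd: ldr/RR
  rd: (w>>8)&0xf=0x5 → $5
  rs: (w>>4)&0xf=0x8 → $8

ldr $5, $8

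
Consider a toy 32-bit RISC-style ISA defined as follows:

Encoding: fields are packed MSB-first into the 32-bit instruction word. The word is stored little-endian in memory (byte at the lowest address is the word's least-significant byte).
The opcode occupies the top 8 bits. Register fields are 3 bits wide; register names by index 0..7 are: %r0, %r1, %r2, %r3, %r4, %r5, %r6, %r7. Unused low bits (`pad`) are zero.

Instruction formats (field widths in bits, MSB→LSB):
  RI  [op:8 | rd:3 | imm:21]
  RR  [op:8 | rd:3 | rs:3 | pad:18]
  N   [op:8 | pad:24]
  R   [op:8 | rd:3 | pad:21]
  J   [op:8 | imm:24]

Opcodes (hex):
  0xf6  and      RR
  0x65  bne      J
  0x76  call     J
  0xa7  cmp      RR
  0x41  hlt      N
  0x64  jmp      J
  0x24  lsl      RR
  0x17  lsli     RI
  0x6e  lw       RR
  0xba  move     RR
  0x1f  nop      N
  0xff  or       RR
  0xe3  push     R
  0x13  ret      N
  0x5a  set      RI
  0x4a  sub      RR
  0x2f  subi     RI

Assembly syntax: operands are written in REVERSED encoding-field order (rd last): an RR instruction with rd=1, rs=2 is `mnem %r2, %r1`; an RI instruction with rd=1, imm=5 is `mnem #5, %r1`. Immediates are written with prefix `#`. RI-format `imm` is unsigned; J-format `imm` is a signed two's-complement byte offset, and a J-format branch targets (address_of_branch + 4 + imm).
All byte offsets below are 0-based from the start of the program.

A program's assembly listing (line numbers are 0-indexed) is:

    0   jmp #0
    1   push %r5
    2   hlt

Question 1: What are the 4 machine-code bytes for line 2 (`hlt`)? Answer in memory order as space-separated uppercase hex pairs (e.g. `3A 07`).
00 00 00 41

L2: hlt op=0x41:8|pad=0:24 ⇒ 0x41000000 ⇒ little 00 00 00 41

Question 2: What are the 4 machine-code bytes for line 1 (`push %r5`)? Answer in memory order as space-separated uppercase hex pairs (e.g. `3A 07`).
L1: push op=0xe3:8|rd=5:3|pad=0:21 ⇒ 0xe3a00000 ⇒ little 00 00 a0 e3

00 00 A0 E3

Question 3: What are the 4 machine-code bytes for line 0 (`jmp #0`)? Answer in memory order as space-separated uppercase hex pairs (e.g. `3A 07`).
00 00 00 64

0. jmp fields op=0x64:8|imm=0:24 → word 64000000h → 00 00 00 64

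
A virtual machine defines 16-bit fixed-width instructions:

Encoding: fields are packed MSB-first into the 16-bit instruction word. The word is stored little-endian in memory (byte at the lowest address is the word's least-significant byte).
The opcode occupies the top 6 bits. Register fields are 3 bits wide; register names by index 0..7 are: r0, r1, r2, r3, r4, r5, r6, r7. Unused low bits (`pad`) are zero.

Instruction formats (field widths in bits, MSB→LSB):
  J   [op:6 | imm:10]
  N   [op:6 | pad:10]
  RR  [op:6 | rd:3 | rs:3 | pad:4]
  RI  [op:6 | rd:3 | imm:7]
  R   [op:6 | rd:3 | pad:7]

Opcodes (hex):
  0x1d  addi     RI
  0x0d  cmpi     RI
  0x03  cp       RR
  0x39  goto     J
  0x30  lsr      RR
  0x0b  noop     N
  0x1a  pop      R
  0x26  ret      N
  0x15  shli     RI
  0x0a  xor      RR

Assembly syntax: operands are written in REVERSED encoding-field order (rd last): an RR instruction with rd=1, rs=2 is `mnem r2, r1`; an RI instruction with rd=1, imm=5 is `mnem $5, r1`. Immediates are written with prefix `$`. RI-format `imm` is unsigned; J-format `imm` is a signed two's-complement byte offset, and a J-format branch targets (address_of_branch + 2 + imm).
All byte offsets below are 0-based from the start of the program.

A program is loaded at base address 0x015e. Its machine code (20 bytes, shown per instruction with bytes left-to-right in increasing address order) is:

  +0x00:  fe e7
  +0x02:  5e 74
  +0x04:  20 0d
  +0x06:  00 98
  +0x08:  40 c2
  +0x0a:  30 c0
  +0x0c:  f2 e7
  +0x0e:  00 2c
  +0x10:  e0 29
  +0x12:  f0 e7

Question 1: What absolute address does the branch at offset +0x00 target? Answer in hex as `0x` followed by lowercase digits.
off 0x00: read fe e7 as little → 0xe7fe
  op=0xe7fe>>10=0x39 ⇒ goto (J)
  [9:0] imm=1022 (s10→-2) = $-2
  target = base 0x015e + off 0x00 + 2 + imm -2 = 0x015e

0x015e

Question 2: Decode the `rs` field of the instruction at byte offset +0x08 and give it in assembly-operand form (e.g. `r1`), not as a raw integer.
+0x08: 40 c2 ⇒ word 0xc240 (little)
  op=0xc240>>10=0x30 ⇒ lsr (RR)
  rd: (w>>7)&0x7=0x4 → r4
  rs: (w>>4)&0x7=0x4 → r4

r4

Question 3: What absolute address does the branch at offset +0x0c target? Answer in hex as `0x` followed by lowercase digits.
@+0c  little-endian(f2 e7) = 0xe7f2
  top 6b → 0x39 → goto [J]
  [9:0] imm=1010 (s10→-14) = $-14
  target = base 0x015e + off 0x0c + 2 + imm -14 = 0x015e

0x015e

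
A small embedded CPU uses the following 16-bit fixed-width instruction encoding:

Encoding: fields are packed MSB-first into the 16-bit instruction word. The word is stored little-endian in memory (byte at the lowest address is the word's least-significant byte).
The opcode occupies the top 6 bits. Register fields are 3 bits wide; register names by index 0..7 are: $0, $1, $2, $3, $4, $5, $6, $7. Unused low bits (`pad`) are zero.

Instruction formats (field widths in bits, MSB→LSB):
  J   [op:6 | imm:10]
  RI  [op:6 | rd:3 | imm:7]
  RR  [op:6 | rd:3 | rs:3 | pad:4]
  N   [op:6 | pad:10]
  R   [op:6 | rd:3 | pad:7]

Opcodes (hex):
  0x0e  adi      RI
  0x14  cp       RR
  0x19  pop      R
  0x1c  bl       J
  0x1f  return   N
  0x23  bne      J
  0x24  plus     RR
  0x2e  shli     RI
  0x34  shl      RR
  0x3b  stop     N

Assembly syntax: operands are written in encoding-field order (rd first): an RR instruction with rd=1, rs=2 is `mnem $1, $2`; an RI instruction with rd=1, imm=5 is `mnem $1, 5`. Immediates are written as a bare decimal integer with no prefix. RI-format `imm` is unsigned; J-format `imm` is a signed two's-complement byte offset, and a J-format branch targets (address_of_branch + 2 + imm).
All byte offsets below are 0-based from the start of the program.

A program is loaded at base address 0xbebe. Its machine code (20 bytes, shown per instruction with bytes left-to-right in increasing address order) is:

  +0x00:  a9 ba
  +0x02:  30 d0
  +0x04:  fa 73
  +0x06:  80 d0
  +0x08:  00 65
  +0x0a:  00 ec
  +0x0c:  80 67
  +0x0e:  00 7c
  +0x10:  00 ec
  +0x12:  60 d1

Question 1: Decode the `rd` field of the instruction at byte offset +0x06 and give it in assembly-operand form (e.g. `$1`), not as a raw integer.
@+06  little-endian(80 d0) = 0xd080
  op=0xd080>>10=0x34 ⇒ shl (RR)
  rd: (w>>7)&0x7=0x1 → $1
  rs: (w>>4)&0x7=0x0 → $0

$1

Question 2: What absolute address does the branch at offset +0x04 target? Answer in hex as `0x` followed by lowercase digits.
0xbebe

off 0x04: read fa 73 as little → 0x73fa
  op=0x73fa>>10=0x1c ⇒ bl (J)
  imm: (w>>0)&0x3ff=0x3fa (s10→-6) → -6
  target = base 0xbebe + off 0x04 + 2 + imm -6 = 0xbebe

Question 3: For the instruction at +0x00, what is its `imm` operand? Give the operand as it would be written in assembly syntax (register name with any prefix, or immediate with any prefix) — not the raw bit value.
@+00  little-endian(a9 ba) = 0xbaa9
  top 6b → 0x2e → shli [RI]
  rd@[9:7]=0x5 ⇒ $5
  imm@[6:0]=0x29 ⇒ 41

41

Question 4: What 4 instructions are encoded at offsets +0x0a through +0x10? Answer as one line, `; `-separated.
[0a] 00 ec → 0xec00
  top 6b → 0x3b → stop [N]
[0c] 80 67 → 0x6780
  top 6b → 0x19 → pop [R]
  [9:7] rd=7 = $7
[0e] 00 7c → 0x7c00
  top 6b → 0x1f → return [N]
[10] 00 ec → 0xec00
  top 6b → 0x3b → stop [N]

stop; pop $7; return; stop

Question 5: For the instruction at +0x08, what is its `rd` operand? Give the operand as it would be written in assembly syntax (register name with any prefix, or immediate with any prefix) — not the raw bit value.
$2

@+08  little-endian(00 65) = 0x6500
  opcode bits[15:10]=0x19: pop/R
  [9:7] rd=2 = $2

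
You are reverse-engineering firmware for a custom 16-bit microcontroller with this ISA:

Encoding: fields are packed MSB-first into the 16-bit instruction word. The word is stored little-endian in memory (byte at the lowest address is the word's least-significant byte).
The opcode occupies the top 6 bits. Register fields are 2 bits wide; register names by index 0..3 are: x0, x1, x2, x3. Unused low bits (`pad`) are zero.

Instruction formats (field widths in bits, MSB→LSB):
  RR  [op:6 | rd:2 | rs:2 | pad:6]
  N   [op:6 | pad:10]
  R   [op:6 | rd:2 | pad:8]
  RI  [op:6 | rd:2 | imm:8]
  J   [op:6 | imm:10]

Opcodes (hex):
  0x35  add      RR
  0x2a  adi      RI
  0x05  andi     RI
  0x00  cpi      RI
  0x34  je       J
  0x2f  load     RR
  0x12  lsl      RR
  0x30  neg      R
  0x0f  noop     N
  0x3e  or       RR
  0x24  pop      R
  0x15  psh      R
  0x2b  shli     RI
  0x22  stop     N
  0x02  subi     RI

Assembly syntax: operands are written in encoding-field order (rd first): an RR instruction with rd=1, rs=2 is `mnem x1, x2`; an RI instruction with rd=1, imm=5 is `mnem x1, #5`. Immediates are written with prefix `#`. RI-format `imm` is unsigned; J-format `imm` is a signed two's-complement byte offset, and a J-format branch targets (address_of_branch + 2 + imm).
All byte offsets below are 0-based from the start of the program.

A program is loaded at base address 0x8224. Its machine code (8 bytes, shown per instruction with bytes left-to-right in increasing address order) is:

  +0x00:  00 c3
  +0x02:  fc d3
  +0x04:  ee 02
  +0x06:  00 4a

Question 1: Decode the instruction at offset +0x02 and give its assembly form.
[02] fc d3 → 0xd3fc
  op=0xd3fc>>10=0x34 ⇒ je (J)
  imm@[9:0]=0x3fc (s10→-4) ⇒ #-4

je #-4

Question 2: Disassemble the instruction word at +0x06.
lsl x2, x0

off 0x06: read 00 4a as little → 0x4a00
  op=0x4a00>>10=0x12 ⇒ lsl (RR)
  [9:8] rd=2 = x2
  [7:6] rs=0 = x0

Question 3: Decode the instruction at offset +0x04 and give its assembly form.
@+04  little-endian(ee 02) = 0x02ee
  opcode bits[15:10]=0x0: cpi/RI
  rd@[9:8]=0x2 ⇒ x2
  imm@[7:0]=0xee ⇒ #238

cpi x2, #238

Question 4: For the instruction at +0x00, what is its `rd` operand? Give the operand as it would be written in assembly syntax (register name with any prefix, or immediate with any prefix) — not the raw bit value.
[00] 00 c3 → 0xc300
  op=0xc300>>10=0x30 ⇒ neg (R)
  rd@[9:8]=0x3 ⇒ x3

x3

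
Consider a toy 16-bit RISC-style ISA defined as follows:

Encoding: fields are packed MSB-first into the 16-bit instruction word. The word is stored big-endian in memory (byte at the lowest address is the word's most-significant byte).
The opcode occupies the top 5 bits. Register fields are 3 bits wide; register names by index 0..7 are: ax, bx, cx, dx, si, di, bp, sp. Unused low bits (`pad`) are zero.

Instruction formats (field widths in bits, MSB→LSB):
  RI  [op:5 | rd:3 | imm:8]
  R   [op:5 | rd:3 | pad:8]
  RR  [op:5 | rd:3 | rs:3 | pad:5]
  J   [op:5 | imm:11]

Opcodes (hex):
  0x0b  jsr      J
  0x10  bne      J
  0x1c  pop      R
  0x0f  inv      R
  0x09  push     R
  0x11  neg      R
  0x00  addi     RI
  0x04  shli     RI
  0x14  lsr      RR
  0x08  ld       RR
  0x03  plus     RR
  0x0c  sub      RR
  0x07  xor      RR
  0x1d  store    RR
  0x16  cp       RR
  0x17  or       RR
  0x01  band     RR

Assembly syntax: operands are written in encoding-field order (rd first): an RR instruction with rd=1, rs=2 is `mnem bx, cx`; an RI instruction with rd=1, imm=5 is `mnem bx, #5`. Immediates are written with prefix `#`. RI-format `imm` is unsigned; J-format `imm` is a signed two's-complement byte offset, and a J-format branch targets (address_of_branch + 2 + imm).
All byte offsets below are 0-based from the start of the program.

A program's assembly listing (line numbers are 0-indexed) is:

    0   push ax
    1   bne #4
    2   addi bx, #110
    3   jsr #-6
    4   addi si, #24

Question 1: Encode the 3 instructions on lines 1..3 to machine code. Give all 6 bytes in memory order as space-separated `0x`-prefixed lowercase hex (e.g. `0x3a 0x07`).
0x80 0x04 0x01 0x6e 0x5f 0xfa

line 1 (bne): pack op=0x10:5|imm=4:11 = 0x8004; big→ 80 04
line 2 (addi): pack op=0x0:5|rd=1:3|imm=110:8 = 0x016e; big→ 01 6e
line 3 (jsr): pack op=0xb:5|imm=-6:11 = 0x5ffa; big→ 5f fa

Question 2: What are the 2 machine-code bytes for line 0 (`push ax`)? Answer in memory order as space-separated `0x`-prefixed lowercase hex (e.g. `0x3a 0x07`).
0x48 0x00

line 0 (push): pack op=0x9:5|rd=0:3|pad=0:8 = 0x4800; big→ 48 00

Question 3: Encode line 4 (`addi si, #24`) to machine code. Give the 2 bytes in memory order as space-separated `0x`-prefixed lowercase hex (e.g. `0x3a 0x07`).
line 4 (addi): pack op=0x0:5|rd=4:3|imm=24:8 = 0x0418; big→ 04 18

0x04 0x18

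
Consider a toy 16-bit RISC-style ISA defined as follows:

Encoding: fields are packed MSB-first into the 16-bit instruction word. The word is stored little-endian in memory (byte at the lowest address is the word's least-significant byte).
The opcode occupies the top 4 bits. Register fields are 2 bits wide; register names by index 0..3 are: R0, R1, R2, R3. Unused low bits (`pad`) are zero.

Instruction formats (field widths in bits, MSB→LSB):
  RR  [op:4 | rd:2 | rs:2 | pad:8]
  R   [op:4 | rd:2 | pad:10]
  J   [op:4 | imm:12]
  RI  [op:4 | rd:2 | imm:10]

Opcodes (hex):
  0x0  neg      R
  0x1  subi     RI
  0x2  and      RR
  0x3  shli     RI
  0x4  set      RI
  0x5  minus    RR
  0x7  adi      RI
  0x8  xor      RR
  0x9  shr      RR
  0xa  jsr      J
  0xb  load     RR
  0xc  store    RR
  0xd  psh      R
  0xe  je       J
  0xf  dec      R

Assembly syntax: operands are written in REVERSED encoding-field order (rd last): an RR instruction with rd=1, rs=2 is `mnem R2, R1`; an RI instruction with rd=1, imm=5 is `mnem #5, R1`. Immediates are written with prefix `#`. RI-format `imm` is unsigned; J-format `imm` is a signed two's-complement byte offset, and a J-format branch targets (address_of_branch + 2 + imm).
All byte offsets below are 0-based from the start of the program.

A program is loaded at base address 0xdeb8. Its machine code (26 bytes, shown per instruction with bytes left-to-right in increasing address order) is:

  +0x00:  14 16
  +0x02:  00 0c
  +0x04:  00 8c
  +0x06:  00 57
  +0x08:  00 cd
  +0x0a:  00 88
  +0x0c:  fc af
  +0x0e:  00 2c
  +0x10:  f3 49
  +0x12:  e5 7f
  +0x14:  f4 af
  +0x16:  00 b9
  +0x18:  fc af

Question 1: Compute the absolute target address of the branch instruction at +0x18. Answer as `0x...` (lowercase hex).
+0x18: fc af ⇒ word 0xaffc (little)
  opcode bits[15:12]=0xa: jsr/J
  imm: (w>>0)&0xfff=0xffc (s12→-4) → #-4
  target = base 0xdeb8 + off 0x18 + 2 + imm -4 = 0xdece

0xdece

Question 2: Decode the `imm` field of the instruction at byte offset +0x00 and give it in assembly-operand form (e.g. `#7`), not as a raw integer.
@+00  little-endian(14 16) = 0x1614
  op=0x1614>>12=0x1 ⇒ subi (RI)
  rd@[11:10]=0x1 ⇒ R1
  imm@[9:0]=0x214 ⇒ #532

#532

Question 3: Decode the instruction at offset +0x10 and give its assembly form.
+0x10: f3 49 ⇒ word 0x49f3 (little)
  opcode bits[15:12]=0x4: set/RI
  [11:10] rd=2 = R2
  [9:0] imm=499 = #499

set #499, R2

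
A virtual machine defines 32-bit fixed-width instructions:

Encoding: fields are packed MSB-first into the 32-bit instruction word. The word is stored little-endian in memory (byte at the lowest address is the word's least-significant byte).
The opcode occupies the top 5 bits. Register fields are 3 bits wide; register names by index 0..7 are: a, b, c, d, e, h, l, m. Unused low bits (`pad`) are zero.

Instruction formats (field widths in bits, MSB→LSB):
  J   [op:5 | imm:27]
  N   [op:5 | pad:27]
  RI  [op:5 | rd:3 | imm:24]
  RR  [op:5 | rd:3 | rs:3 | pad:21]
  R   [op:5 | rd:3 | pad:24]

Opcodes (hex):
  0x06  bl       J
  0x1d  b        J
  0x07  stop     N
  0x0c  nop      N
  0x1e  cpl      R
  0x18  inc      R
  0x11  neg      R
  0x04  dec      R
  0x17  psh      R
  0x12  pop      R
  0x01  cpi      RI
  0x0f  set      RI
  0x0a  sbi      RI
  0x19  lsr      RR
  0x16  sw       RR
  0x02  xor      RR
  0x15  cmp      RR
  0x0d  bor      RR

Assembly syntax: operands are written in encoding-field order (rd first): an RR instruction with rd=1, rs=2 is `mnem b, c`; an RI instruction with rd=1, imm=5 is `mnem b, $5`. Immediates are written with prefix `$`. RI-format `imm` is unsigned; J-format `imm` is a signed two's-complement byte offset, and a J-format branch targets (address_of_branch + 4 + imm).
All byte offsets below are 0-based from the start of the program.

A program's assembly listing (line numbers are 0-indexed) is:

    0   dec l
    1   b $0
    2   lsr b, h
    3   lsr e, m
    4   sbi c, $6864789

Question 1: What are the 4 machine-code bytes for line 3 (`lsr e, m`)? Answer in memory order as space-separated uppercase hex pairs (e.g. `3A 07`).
00 00 E0 CC

line 3 (lsr): pack op=0x19:5|rd=4:3|rs=7:3|pad=0:21 = 0xcce00000; little→ 00 00 e0 cc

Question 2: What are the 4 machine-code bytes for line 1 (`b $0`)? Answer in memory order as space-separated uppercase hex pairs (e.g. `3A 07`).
00 00 00 E8

line 1 (b): pack op=0x1d:5|imm=0:27 = 0xe8000000; little→ 00 00 00 e8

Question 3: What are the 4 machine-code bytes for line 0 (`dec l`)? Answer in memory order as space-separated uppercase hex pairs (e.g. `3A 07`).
00 00 00 26

0. dec fields op=0x4:5|rd=6:3|pad=0:24 → word 26000000h → 00 00 00 26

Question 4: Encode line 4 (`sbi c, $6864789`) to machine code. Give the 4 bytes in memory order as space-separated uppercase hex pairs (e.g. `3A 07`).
line 4 (sbi): pack op=0xa:5|rd=2:3|imm=6864789:24 = 0x5268bf95; little→ 95 bf 68 52

95 BF 68 52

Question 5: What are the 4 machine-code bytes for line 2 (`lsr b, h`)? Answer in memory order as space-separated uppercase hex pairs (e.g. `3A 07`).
2. lsr fields op=0x19:5|rd=1:3|rs=5:3|pad=0:21 → word c9a00000h → 00 00 a0 c9

00 00 A0 C9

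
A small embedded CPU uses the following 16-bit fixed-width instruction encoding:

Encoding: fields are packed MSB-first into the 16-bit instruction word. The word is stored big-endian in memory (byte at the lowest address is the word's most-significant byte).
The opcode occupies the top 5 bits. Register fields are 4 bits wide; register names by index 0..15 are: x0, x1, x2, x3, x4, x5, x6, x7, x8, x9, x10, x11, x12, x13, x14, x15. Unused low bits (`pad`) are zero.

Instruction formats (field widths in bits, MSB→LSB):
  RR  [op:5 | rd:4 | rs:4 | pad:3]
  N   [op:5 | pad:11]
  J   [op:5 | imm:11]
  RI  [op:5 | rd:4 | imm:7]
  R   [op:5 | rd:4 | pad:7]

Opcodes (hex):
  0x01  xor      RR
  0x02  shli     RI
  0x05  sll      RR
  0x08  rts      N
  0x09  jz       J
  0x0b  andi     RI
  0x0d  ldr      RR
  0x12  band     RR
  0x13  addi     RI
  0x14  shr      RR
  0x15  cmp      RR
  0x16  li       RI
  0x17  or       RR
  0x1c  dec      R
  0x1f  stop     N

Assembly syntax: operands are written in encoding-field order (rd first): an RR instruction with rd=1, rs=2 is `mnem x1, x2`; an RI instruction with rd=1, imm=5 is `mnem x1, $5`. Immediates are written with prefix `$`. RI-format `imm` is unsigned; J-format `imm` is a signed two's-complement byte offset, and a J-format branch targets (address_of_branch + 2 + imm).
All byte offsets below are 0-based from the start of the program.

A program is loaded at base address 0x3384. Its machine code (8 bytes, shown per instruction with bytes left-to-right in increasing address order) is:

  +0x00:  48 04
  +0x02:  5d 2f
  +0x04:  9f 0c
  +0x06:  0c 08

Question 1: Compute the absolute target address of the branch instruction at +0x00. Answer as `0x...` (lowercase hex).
0x338a

@+00  big-endian(48 04) = 0x4804
  opcode bits[15:11]=0x9: jz/J
  [10:0] imm=4 = $4
  target = base 0x3384 + off 0x00 + 2 + imm 4 = 0x338a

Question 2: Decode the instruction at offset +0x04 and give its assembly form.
addi x14, $12

+0x04: 9f 0c ⇒ word 0x9f0c (big)
  top 5b → 0x13 → addi [RI]
  rd@[10:7]=0xe ⇒ x14
  imm@[6:0]=0xc ⇒ $12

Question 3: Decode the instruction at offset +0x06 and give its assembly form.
xor x8, x1

@+06  big-endian(0c 08) = 0x0c08
  opcode bits[15:11]=0x1: xor/RR
  rd: (w>>7)&0xf=0x8 → x8
  rs: (w>>3)&0xf=0x1 → x1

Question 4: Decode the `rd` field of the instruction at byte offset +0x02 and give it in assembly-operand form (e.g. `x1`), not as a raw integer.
+0x02: 5d 2f ⇒ word 0x5d2f (big)
  op=0x5d2f>>11=0xb ⇒ andi (RI)
  rd@[10:7]=0xa ⇒ x10
  imm@[6:0]=0x2f ⇒ $47

x10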